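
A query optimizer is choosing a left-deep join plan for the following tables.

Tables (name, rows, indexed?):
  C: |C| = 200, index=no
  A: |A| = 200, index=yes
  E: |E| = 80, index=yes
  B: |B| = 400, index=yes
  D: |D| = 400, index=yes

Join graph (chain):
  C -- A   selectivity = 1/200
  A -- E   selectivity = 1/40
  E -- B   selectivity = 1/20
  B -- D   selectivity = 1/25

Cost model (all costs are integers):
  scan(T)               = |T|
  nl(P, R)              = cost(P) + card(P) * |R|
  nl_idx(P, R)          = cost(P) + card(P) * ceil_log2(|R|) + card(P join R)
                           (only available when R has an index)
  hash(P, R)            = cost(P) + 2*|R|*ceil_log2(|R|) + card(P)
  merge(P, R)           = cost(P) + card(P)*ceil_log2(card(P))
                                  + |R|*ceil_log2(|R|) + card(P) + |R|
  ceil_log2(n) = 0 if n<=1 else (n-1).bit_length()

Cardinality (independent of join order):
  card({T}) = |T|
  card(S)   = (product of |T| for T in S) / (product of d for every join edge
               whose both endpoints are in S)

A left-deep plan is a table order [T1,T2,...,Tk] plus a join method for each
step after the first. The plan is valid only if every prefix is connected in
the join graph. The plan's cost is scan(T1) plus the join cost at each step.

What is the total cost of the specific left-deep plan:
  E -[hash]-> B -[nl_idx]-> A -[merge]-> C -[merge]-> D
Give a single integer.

step 1: scan E: cost=80, card=80
step 2: join B via hash
    card(P join B) = 80*400/(20) = 1600
    cost = 80 + 2*400*9 + 80 = 7360
step 3: join A via nl_idx
    card(P join A) = 1600*200/(40) = 8000
    cost = 7360 + 1600*8 + 8000 = 28160
step 4: join C via merge
    card(P join C) = 8000*200/(200) = 8000
    cost = 28160 + 8000*13 + 200*8 + 8000 + 200 = 141960
step 5: join D via merge
    card(P join D) = 8000*400/(25) = 128000
    cost = 141960 + 8000*13 + 400*9 + 8000 + 400 = 257960

257960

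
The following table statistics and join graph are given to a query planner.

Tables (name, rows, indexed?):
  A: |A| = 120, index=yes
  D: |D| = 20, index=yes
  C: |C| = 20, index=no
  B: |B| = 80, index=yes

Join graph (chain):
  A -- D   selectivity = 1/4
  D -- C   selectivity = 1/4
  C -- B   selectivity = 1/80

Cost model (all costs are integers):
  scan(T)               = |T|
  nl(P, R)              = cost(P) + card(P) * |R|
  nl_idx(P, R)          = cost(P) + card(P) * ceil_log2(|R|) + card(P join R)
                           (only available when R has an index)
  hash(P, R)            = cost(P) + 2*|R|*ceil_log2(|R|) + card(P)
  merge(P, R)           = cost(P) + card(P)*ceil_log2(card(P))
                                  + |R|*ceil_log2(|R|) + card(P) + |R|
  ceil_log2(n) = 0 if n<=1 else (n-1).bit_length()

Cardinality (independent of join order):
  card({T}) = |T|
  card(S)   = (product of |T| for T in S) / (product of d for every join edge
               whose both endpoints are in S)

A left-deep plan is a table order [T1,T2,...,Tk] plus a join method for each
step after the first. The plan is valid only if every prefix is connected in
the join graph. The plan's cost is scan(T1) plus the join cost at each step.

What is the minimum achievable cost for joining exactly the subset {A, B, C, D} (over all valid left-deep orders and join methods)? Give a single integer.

2140

Selinger DP over subsets of {A,B,C,D}:
  {A}: scan cost=120, card=120
  {D}: scan cost=20, card=20
  {C}: scan cost=20, card=20
  {B}: scan cost=80, card=80
  {AD}: card=600; try (D,hash)→440, (A,nl_idx)→760, (A,merge)→1100, (D,merge)→1200, (D,nl_idx)→1320, (A,hash)→1720 …(+2); best=440 via (D,hash)
  {CD}: card=100; try (D,nl_idx)→220, (D,hash)→240, (C,hash)→240, (D,merge)→260, (C,merge)→260, (D,nl)→420 …(+1); best=220 via (D,nl_idx)
  {BC}: card=20; try (B,nl_idx)→180, (C,hash)→360, (B,merge)→780, (C,merge)→840, (B,hash)→1160, (B,nl)→1620 …(+1); best=180 via (B,nl_idx)
  {ACD}: card=3000; try (C,hash)→1240, (A,merge)→1980, (A,hash)→2000, (A,nl_idx)→3920, (C,merge)→7160, (A,nl)→12220 …(+1); best=1240 via (C,hash)
  {BCD}: card=100; try (D,nl_idx)→380, (D,hash)→400, (D,merge)→420, (D,nl)→580, (B,nl_idx)→1020, (B,hash)→1440 …(+2); best=380 via (D,nl_idx)
  {ABCD}: card=3000; try (A,merge)→2140, (A,hash)→2160, (A,nl_idx)→4080, (B,hash)→5360, (A,nl)→12380, (B,nl_idx)→25240 …(+2); best=2140 via (A,merge)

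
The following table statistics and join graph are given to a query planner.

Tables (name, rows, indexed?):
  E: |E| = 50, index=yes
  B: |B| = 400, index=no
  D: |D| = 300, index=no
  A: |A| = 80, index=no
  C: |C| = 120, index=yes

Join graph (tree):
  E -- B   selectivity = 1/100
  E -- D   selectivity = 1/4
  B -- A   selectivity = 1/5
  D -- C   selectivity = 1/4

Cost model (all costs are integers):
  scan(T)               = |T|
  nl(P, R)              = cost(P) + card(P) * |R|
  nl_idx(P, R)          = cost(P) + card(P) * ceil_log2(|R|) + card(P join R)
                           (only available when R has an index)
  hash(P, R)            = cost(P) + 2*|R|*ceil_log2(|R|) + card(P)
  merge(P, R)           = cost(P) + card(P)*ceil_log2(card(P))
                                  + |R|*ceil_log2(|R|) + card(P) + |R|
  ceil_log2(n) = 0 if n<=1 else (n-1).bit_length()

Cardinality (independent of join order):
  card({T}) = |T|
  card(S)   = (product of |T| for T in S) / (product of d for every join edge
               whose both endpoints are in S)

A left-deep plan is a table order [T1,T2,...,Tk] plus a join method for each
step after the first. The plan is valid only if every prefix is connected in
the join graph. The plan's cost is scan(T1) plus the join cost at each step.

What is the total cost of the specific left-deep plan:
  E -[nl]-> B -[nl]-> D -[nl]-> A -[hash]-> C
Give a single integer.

step 1: scan E: cost=50, card=50
step 2: join B via nl
    card(P join B) = 50*400/(100) = 200
    cost = 50 + 50*400 = 20050
step 3: join D via nl
    card(P join D) = 200*300/(4) = 15000
    cost = 20050 + 200*300 = 80050
step 4: join A via nl
    card(P join A) = 15000*80/(5) = 240000
    cost = 80050 + 15000*80 = 1280050
step 5: join C via hash
    card(P join C) = 240000*120/(4) = 7200000
    cost = 1280050 + 2*120*7 + 240000 = 1521730

1521730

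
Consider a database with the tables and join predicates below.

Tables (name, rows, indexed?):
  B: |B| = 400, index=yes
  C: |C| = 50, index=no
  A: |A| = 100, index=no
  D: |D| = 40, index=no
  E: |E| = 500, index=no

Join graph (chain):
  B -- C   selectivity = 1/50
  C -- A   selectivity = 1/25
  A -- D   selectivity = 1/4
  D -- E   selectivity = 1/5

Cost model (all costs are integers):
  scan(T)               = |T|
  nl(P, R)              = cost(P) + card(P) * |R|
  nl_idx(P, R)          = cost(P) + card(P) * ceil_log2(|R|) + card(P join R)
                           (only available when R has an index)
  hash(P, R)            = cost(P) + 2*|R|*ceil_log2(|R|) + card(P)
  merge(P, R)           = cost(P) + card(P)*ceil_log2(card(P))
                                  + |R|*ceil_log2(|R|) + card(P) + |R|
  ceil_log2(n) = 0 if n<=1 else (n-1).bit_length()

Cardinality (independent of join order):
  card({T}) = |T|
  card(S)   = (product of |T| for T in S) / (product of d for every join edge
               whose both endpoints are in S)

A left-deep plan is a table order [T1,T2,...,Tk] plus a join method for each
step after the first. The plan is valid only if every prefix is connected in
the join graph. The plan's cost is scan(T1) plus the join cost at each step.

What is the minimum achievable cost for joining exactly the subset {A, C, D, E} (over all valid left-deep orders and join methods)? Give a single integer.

Selinger DP over subsets of {A,C,D,E}:
  {C}: scan cost=50, card=50
  {A}: scan cost=100, card=100
  {D}: scan cost=40, card=40
  {E}: scan cost=500, card=500
  {AC}: card=200; try (C,hash)→800, (A,merge)→1200, (C,merge)→1250, (A,hash)→1500, (A,nl)→5050, (C,nl)→5100; best=800 via (C,hash)
  {AD}: card=1000; try (D,hash)→680, (A,merge)→1120, (D,merge)→1180, (A,hash)→1480, (A,nl)→4040, (D,nl)→4100; best=680 via (D,hash)
  {DE}: card=4000; try (D,hash)→1480, (E,merge)→5320, (D,merge)→5780, (E,hash)→9080, (E,nl)→20040, (D,nl)→20500; best=1480 via (D,hash)
  {ACD}: card=2000; try (D,hash)→1480, (C,hash)→2280, (D,merge)→2880, (D,nl)→8800, (C,merge)→12030, (C,nl)→50680; best=1480 via (D,hash)
  {ADE}: card=100000; try (A,hash)→6880, (E,hash)→10680, (E,merge)→16680, (A,merge)→54280, (A,nl)→401480, (E,nl)→500680; best=6880 via (A,hash)
  {ACDE}: card=200000; try (E,hash)→12480, (E,merge)→30480, (C,hash)→107480, (E,nl)→1001480, (C,merge)→1807230, (C,nl)→5006880; best=12480 via (E,hash)

12480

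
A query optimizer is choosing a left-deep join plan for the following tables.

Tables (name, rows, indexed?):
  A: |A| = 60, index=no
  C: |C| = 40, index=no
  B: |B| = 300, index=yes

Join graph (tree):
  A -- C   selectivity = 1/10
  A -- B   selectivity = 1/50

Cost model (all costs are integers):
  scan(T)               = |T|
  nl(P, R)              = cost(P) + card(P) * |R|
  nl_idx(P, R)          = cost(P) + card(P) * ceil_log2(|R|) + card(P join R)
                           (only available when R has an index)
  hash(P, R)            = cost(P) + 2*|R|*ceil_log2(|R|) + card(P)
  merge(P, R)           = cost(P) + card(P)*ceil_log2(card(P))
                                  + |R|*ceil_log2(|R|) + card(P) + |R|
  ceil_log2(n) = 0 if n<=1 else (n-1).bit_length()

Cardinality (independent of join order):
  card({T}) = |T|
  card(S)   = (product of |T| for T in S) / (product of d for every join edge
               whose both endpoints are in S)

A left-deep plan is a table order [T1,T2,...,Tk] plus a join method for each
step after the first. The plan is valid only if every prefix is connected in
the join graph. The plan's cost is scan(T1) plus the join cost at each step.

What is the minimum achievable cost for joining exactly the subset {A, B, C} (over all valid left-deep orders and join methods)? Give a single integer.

Selinger DP over subsets of {A,B,C}:
  {A}: scan cost=60, card=60
  {C}: scan cost=40, card=40
  {B}: scan cost=300, card=300
  {AC}: card=240; try (C,hash)→600, (A,merge)→740, (C,merge)→760, (A,hash)→800, (A,nl)→2440, (C,nl)→2460; best=600 via (C,hash)
  {AB}: card=360; try (B,nl_idx)→960, (A,hash)→1320, (B,merge)→3480, (A,merge)→3720, (B,hash)→5520, (B,nl)→18060 …(+1); best=960 via (B,nl_idx)
  {ABC}: card=1440; try (C,hash)→1800, (B,nl_idx)→4200, (C,merge)→4840, (B,merge)→5760, (B,hash)→6240, (C,nl)→15360 …(+1); best=1800 via (C,hash)

1800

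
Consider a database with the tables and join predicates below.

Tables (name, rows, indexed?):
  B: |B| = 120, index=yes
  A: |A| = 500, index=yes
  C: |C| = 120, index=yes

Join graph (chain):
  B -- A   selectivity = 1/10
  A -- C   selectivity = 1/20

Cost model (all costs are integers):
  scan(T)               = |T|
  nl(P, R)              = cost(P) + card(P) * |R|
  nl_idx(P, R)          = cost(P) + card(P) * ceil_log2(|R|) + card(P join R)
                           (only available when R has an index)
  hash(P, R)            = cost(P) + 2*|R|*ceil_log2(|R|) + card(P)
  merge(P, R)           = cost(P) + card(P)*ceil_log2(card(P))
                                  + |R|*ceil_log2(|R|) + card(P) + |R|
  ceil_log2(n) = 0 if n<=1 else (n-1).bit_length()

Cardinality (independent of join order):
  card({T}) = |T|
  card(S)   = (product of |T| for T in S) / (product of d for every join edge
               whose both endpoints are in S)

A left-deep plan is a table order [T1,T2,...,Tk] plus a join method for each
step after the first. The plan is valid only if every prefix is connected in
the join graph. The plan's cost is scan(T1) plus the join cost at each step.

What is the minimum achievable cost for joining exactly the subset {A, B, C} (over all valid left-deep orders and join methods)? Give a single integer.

Selinger DP over subsets of {A,B,C}:
  {B}: scan cost=120, card=120
  {A}: scan cost=500, card=500
  {C}: scan cost=120, card=120
  {AB}: card=6000; try (B,hash)→2680, (A,merge)→6080, (B,merge)→6460, (A,nl_idx)→7200, (A,hash)→9240, (B,nl_idx)→10000 …(+2); best=2680 via (B,hash)
  {AC}: card=3000; try (C,hash)→2680, (A,nl_idx)→4200, (A,merge)→6080, (C,merge)→6460, (C,nl_idx)→7000, (A,hash)→9240 …(+2); best=2680 via (C,hash)
  {ABC}: card=36000; try (B,hash)→7360, (C,hash)→10360, (B,merge)→42640, (B,nl_idx)→59680, (C,nl_idx)→80680, (C,merge)→87640 …(+2); best=7360 via (B,hash)

7360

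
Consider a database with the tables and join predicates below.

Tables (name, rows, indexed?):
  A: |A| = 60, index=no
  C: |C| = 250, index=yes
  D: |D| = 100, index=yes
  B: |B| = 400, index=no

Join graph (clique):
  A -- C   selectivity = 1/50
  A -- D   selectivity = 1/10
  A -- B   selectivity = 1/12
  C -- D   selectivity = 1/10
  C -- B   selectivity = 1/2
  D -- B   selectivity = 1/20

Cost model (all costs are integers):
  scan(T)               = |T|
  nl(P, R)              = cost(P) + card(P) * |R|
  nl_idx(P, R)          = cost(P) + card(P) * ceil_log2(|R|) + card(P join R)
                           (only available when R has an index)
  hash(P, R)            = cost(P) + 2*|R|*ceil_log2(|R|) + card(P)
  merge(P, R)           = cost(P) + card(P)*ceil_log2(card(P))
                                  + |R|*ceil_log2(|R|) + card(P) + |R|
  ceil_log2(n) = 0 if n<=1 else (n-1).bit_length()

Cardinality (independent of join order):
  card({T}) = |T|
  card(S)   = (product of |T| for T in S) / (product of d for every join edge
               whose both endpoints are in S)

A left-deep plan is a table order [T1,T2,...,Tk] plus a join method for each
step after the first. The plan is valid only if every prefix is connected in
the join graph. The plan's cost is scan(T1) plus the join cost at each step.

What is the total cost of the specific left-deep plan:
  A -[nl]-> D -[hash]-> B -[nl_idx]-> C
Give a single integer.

22110

step 1: scan A: cost=60, card=60
step 2: join D via nl
    card(P join D) = 60*100/(10) = 600
    cost = 60 + 60*100 = 6060
step 3: join B via hash
    card(P join B) = 600*400/(12*20) = 1000
    cost = 6060 + 2*400*9 + 600 = 13860
step 4: join C via nl_idx
    card(P join C) = 1000*250/(50*10*2) = 250
    cost = 13860 + 1000*8 + 250 = 22110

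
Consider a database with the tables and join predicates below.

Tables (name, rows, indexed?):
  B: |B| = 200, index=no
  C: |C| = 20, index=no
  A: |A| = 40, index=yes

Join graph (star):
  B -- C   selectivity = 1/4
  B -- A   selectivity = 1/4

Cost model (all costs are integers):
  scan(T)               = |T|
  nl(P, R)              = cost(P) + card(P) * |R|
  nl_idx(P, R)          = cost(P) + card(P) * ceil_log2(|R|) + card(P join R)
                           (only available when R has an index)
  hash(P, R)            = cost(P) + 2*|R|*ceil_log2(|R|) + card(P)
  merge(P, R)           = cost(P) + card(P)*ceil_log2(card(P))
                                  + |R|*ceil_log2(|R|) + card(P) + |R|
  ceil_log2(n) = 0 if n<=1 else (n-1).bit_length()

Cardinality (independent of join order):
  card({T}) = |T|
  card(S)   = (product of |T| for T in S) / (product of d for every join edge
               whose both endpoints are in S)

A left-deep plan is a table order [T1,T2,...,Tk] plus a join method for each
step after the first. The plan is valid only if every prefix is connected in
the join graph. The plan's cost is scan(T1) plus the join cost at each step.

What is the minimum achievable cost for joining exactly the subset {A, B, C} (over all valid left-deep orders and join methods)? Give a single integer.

Selinger DP over subsets of {A,B,C}:
  {B}: scan cost=200, card=200
  {C}: scan cost=20, card=20
  {A}: scan cost=40, card=40
  {BC}: card=1000; try (C,hash)→600, (B,merge)→1940, (C,merge)→2120, (B,hash)→3240, (B,nl)→4020, (C,nl)→4200; best=600 via (C,hash)
  {AB}: card=2000; try (A,hash)→880, (B,merge)→2120, (A,merge)→2280, (B,hash)→3280, (A,nl_idx)→3400, (B,nl)→8040 …(+1); best=880 via (A,hash)
  {ABC}: card=10000; try (A,hash)→2080, (C,hash)→3080, (A,merge)→11880, (A,nl_idx)→16600, (C,merge)→25000, (A,nl)→40600 …(+1); best=2080 via (A,hash)

2080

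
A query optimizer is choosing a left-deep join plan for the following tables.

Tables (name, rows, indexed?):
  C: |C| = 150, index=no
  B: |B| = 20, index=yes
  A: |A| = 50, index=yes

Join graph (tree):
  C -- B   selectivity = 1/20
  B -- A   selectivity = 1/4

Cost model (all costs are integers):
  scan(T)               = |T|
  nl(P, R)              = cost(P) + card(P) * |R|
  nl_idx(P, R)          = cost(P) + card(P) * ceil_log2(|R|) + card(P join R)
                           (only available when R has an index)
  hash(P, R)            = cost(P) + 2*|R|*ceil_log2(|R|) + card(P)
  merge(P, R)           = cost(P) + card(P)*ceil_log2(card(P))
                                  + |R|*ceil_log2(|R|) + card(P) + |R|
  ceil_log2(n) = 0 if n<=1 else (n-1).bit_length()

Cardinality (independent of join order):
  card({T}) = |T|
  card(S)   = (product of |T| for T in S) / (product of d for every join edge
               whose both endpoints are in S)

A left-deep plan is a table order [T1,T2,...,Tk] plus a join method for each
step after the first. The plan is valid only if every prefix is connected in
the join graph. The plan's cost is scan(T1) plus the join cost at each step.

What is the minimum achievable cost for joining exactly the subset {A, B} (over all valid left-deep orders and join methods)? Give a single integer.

300

Selinger DP over subsets of {A,B}:
  {B}: scan cost=20, card=20
  {A}: scan cost=50, card=50
  {AB}: card=250; try (B,hash)→300, (A,nl_idx)→390, (A,merge)→490, (B,merge)→520, (B,nl_idx)→550, (A,hash)→640 …(+2); best=300 via (B,hash)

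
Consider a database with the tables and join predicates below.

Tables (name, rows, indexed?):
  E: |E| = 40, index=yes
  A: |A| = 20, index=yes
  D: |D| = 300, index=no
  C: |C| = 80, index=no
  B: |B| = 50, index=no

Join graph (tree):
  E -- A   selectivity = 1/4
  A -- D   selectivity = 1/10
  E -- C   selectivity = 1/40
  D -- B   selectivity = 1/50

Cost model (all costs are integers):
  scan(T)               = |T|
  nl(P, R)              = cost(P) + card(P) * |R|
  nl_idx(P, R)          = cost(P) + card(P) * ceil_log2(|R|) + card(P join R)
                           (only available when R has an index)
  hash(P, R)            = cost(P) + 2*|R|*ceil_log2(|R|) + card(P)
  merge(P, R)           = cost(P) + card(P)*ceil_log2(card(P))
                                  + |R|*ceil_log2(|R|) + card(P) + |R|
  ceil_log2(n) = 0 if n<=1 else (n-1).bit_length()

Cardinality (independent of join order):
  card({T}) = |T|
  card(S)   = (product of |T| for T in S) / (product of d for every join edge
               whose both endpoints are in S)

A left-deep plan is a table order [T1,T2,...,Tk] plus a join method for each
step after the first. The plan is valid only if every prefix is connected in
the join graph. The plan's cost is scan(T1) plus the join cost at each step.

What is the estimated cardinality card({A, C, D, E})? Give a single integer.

12000

Tables in S: A(20), C(80), D(300), E(40)
Edges inside S: E-A(d=4), A-D(d=10), E-C(d=40)
numerator = 20 * 80 * 300 * 40 = 19200000
denominator = 4 * 10 * 40 = 1600
card(S) = 19200000 / 1600 = 12000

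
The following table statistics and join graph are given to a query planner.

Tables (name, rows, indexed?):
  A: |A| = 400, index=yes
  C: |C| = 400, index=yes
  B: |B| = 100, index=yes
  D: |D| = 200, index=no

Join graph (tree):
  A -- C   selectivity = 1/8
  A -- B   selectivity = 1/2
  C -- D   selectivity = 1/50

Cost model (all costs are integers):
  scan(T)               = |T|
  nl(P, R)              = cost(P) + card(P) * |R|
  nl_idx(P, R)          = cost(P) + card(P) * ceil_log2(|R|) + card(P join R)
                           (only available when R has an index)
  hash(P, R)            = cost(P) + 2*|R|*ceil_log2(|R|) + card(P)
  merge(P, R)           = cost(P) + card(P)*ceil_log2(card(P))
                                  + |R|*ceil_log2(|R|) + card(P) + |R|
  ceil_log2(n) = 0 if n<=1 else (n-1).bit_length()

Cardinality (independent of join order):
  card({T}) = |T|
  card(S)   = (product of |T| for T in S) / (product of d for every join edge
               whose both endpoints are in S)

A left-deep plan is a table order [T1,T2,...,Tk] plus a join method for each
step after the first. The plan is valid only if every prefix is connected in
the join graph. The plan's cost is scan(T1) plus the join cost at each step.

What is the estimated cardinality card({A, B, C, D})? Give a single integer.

Tables in S: A(400), B(100), C(400), D(200)
Edges inside S: A-C(d=8), A-B(d=2), C-D(d=50)
numerator = 400 * 100 * 400 * 200 = 3200000000
denominator = 8 * 2 * 50 = 800
card(S) = 3200000000 / 800 = 4000000

4000000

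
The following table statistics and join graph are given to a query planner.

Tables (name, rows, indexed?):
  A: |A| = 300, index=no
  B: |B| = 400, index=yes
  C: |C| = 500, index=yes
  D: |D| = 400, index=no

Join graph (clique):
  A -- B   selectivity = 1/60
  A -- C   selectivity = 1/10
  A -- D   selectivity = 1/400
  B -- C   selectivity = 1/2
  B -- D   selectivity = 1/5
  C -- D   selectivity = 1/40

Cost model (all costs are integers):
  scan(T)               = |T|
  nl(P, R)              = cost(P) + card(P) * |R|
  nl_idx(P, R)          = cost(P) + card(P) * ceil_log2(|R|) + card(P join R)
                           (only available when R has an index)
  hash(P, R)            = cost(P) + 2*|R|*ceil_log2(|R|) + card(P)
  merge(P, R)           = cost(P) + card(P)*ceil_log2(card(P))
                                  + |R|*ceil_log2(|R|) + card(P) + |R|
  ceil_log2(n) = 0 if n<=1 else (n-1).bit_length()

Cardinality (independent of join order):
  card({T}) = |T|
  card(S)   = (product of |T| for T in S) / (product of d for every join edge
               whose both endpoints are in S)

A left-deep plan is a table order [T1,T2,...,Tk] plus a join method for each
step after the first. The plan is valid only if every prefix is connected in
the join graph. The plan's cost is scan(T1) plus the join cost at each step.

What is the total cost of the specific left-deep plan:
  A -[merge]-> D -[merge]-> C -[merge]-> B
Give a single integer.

step 1: scan A: cost=300, card=300
step 2: join D via merge
    card(P join D) = 300*400/(400) = 300
    cost = 300 + 300*9 + 400*9 + 300 + 400 = 7300
step 3: join C via merge
    card(P join C) = 300*500/(10*40) = 375
    cost = 7300 + 300*9 + 500*9 + 300 + 500 = 15300
step 4: join B via merge
    card(P join B) = 375*400/(60*2*5) = 250
    cost = 15300 + 375*9 + 400*9 + 375 + 400 = 23050

23050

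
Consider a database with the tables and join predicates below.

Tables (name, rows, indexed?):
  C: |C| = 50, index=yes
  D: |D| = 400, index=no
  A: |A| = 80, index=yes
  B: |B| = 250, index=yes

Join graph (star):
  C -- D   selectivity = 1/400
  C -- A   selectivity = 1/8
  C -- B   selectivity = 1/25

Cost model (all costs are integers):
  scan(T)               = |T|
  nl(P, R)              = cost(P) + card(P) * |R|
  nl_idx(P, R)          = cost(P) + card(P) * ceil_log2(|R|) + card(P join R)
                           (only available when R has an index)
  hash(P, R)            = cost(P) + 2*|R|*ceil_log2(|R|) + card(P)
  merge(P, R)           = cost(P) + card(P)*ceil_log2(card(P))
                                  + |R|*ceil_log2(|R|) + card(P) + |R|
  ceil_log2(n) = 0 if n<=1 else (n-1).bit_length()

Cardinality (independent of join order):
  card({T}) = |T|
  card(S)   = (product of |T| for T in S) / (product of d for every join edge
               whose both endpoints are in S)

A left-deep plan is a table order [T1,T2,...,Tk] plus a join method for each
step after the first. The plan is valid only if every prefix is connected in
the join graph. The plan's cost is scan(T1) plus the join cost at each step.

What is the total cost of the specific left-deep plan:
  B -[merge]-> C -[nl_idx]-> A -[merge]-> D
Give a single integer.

85350

step 1: scan B: cost=250, card=250
step 2: join C via merge
    card(P join C) = 250*50/(25) = 500
    cost = 250 + 250*8 + 50*6 + 250 + 50 = 2850
step 3: join A via nl_idx
    card(P join A) = 500*80/(8) = 5000
    cost = 2850 + 500*7 + 5000 = 11350
step 4: join D via merge
    card(P join D) = 5000*400/(400) = 5000
    cost = 11350 + 5000*13 + 400*9 + 5000 + 400 = 85350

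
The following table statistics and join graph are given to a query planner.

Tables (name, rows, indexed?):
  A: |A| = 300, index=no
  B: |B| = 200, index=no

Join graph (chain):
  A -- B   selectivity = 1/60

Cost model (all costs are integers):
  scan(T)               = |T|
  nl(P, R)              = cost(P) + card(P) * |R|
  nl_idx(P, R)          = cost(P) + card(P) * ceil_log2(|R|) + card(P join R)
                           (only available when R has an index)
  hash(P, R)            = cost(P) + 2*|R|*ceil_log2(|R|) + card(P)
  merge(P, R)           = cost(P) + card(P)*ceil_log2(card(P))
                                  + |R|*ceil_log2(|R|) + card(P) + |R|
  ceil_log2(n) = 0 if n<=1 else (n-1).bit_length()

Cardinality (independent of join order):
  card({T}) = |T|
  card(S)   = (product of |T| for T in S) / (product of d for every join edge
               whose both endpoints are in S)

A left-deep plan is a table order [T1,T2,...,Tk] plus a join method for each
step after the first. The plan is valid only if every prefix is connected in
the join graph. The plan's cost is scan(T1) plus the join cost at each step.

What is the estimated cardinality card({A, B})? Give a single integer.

Tables in S: A(300), B(200)
Edges inside S: A-B(d=60)
numerator = 300 * 200 = 60000
denominator = 60 = 60
card(S) = 60000 / 60 = 1000

1000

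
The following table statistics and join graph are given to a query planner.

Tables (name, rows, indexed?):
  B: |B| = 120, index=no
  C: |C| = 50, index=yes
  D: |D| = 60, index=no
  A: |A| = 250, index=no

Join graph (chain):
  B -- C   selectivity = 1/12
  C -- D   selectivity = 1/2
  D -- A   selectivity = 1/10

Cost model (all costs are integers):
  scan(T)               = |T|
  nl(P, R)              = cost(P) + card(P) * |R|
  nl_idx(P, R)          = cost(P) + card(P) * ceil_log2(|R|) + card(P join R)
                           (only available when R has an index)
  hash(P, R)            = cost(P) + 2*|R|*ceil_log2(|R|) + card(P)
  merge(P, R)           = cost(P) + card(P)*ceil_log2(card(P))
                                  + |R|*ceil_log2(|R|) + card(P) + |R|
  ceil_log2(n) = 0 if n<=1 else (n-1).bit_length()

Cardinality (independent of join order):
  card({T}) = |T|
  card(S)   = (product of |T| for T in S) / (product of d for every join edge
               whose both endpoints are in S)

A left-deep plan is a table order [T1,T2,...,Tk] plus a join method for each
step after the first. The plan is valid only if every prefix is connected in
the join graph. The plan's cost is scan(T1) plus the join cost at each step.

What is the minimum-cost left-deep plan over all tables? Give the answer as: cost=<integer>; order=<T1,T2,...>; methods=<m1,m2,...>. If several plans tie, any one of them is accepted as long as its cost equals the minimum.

cost=21060; order=B,C,D,A; methods=hash,hash,hash

Selinger DP (subsets sized 1..n):
  {B}: scan cost=120, card=120
  {C}: scan cost=50, card=50
  {D}: scan cost=60, card=60
  {A}: scan cost=250, card=250
  {BC}: card=500; try (C,hash)→840, (C,nl_idx)→1340, (B,merge)→1360, (C,merge)→1430, (B,hash)→1780, (B,nl)→6050 …(+1); best=840 via (C,hash)
  {CD}: card=1500; try (C,hash)→720, (D,hash)→820, (D,merge)→820, (C,merge)→830, (C,nl_idx)→1920, (D,nl)→3050 …(+1); best=720 via (C,hash)
  {AD}: card=1500; try (D,hash)→1220, (A,merge)→2730, (D,merge)→2920, (A,hash)→4120, (A,nl)→15060, (D,nl)→15250; best=1220 via (D,hash)
  {BCD}: card=15000; try (D,hash)→2060, (B,hash)→3900, (D,merge)→6260, (B,merge)→19680, (D,nl)→30840, (B,nl)→180720; best=2060 via (D,hash)
  {ACD}: card=37500; try (C,hash)→3320, (A,hash)→6220, (C,merge)→19570, (A,merge)→20970, (C,nl_idx)→47720, (C,nl)→76220 …(+1); best=3320 via (C,hash)
  {ABCD}: card=375000; try (A,hash)→21060, (B,hash)→42500, (A,merge)→229310, (B,merge)→641780, (A,nl)→3752060, (B,nl)→4503320; best=21060 via (A,hash)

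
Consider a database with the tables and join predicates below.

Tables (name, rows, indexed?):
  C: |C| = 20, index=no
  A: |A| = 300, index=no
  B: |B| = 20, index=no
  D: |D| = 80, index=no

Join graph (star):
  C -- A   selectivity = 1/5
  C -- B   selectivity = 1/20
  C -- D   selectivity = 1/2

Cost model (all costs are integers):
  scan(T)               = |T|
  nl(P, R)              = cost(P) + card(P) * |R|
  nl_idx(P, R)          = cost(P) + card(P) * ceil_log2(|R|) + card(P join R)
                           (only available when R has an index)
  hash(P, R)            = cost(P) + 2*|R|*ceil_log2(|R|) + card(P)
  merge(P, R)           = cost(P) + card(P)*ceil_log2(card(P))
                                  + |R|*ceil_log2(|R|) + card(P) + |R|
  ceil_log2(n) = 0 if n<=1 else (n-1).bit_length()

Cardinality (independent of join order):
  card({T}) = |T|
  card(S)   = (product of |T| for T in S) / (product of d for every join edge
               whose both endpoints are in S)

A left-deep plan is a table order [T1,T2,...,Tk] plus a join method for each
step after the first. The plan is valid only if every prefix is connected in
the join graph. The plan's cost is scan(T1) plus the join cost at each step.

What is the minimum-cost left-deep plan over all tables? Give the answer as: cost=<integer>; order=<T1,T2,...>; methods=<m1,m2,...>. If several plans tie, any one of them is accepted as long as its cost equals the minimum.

Selinger DP (subsets sized 1..n):
  {C}: scan cost=20, card=20
  {A}: scan cost=300, card=300
  {B}: scan cost=20, card=20
  {D}: scan cost=80, card=80
  {AC}: card=1200; try (C,hash)→800, (A,merge)→3140, (C,merge)→3420, (A,hash)→5440, (A,nl)→6020, (C,nl)→6300; best=800 via (C,hash)
  {BC}: card=20; try (C,hash)→240, (B,hash)→240, (C,merge)→260, (B,merge)→260, (C,nl)→420, (B,nl)→420; best=240 via (C,hash)
  {CD}: card=800; try (C,hash)→360, (D,merge)→780, (C,merge)→840, (D,hash)→1160, (D,nl)→1620, (C,nl)→1680; best=360 via (C,hash)
  {ABC}: card=1200; try (B,hash)→2200, (A,merge)→3360, (A,hash)→5660, (A,nl)→6240, (B,merge)→15320, (B,nl)→24800; best=2200 via (B,hash)
  {ACD}: card=48000; try (D,hash)→3120, (A,hash)→6560, (A,merge)→12160, (D,merge)→15840, (D,nl)→96800, (A,nl)→240360; best=3120 via (D,hash)
  {BCD}: card=800; try (D,merge)→1000, (B,hash)→1360, (D,hash)→1380, (D,nl)→1840, (B,merge)→9280, (B,nl)→16360; best=1000 via (D,merge)
  {ABCD}: card=48000; try (D,hash)→4520, (A,hash)→7200, (A,merge)→12800, (D,merge)→17240, (B,hash)→51320, (D,nl)→98200 …(+3); best=4520 via (D,hash)

cost=4520; order=A,C,B,D; methods=hash,hash,hash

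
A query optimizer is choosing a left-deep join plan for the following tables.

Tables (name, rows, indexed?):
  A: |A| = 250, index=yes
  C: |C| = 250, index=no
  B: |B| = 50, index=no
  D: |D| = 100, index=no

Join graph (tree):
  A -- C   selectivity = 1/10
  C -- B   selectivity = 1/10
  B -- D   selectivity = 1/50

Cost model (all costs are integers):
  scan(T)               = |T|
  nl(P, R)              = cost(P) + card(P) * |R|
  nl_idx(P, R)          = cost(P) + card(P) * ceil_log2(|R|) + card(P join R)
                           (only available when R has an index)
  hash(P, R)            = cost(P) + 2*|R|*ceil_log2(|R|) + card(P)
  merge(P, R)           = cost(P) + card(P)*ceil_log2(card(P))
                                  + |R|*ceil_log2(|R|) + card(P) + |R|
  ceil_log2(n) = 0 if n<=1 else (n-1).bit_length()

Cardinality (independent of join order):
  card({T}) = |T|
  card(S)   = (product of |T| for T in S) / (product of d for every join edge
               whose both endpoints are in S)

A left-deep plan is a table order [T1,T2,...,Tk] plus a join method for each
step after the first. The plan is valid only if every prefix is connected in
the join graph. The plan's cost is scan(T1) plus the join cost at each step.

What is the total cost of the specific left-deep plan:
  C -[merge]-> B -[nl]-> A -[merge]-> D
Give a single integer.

step 1: scan C: cost=250, card=250
step 2: join B via merge
    card(P join B) = 250*50/(10) = 1250
    cost = 250 + 250*8 + 50*6 + 250 + 50 = 2850
step 3: join A via nl
    card(P join A) = 1250*250/(10) = 31250
    cost = 2850 + 1250*250 = 315350
step 4: join D via merge
    card(P join D) = 31250*100/(50) = 62500
    cost = 315350 + 31250*15 + 100*7 + 31250 + 100 = 816150

816150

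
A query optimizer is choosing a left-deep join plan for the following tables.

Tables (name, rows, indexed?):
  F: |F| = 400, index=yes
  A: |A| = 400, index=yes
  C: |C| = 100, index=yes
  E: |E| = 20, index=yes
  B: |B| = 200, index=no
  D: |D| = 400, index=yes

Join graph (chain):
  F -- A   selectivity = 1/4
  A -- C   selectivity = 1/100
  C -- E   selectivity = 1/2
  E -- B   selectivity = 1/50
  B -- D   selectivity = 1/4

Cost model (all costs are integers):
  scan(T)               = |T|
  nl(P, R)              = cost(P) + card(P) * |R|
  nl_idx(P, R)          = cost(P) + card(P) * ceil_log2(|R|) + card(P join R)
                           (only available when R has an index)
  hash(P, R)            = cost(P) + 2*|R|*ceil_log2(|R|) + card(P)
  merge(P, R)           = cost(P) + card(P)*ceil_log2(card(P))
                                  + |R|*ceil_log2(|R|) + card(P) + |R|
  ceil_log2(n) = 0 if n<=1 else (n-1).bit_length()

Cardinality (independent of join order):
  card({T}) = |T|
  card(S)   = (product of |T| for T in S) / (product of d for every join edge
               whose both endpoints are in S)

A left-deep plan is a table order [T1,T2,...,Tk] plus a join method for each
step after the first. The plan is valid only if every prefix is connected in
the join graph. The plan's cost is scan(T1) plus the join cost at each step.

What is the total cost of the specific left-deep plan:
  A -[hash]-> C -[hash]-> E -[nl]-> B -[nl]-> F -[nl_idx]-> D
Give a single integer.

step 1: scan A: cost=400, card=400
step 2: join C via hash
    card(P join C) = 400*100/(100) = 400
    cost = 400 + 2*100*7 + 400 = 2200
step 3: join E via hash
    card(P join E) = 400*20/(2) = 4000
    cost = 2200 + 2*20*5 + 400 = 2800
step 4: join B via nl
    card(P join B) = 4000*200/(50) = 16000
    cost = 2800 + 4000*200 = 802800
step 5: join F via nl
    card(P join F) = 16000*400/(4) = 1600000
    cost = 802800 + 16000*400 = 7202800
step 6: join D via nl_idx
    card(P join D) = 1600000*400/(4) = 160000000
    cost = 7202800 + 1600000*9 + 160000000 = 181602800

181602800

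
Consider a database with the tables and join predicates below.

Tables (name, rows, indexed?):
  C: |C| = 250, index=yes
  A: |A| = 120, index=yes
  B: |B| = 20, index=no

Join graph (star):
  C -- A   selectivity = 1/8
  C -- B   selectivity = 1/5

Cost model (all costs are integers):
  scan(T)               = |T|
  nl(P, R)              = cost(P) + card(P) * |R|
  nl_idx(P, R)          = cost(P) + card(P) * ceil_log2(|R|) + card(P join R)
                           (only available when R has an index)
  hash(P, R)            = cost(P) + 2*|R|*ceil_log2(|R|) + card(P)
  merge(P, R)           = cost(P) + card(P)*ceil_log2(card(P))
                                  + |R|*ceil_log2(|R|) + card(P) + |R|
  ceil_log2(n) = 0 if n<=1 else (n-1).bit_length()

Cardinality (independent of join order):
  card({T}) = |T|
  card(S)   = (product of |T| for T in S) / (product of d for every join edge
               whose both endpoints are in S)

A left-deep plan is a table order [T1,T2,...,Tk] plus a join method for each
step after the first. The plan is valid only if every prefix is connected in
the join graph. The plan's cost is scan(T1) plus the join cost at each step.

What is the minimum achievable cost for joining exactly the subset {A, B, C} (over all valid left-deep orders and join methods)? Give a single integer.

3380

Selinger DP over subsets of {A,B,C}:
  {C}: scan cost=250, card=250
  {A}: scan cost=120, card=120
  {B}: scan cost=20, card=20
  {AC}: card=3750; try (A,hash)→2180, (C,merge)→3330, (A,merge)→3460, (C,hash)→4240, (C,nl_idx)→4830, (A,nl_idx)→5750 …(+2); best=2180 via (A,hash)
  {BC}: card=1000; try (B,hash)→700, (C,nl_idx)→1180, (C,merge)→2390, (B,merge)→2620, (C,hash)→4040, (C,nl)→5020 …(+1); best=700 via (B,hash)
  {ABC}: card=15000; try (A,hash)→3380, (B,hash)→6130, (A,merge)→12660, (A,nl_idx)→22700, (B,merge)→51050, (B,nl)→77180 …(+1); best=3380 via (A,hash)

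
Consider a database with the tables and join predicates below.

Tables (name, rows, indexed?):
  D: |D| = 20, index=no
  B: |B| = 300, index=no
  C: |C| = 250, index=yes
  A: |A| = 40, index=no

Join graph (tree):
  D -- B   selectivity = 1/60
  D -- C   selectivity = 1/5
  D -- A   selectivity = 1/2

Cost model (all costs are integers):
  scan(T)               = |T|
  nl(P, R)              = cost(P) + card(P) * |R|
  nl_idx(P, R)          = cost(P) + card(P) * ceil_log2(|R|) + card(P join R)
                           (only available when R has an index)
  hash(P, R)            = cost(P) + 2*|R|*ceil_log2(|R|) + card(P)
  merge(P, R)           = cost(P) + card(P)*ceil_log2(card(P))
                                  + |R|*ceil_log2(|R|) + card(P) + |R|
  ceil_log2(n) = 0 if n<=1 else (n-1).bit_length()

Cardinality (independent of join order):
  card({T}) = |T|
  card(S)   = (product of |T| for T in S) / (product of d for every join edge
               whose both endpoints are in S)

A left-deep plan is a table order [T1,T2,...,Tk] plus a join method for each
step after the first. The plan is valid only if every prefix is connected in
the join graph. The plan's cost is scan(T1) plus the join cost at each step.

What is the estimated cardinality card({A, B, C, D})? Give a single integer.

Tables in S: A(40), B(300), C(250), D(20)
Edges inside S: D-B(d=60), D-C(d=5), D-A(d=2)
numerator = 40 * 300 * 250 * 20 = 60000000
denominator = 60 * 5 * 2 = 600
card(S) = 60000000 / 600 = 100000

100000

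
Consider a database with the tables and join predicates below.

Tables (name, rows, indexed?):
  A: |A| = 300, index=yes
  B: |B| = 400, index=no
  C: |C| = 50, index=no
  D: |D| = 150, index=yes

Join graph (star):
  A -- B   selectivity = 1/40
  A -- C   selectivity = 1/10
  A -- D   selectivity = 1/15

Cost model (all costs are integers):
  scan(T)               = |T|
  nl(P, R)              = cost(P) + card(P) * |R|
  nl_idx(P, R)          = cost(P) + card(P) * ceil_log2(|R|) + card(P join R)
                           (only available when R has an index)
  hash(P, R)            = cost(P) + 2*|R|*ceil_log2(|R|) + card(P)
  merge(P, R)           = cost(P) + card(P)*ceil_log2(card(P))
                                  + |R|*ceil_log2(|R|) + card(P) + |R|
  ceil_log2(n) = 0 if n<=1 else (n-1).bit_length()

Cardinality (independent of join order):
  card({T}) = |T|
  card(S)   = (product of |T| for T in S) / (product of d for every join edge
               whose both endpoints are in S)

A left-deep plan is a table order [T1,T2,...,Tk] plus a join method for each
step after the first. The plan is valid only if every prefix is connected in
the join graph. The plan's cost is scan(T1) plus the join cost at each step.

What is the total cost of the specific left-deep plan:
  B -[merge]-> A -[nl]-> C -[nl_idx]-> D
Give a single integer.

427400

step 1: scan B: cost=400, card=400
step 2: join A via merge
    card(P join A) = 400*300/(40) = 3000
    cost = 400 + 400*9 + 300*9 + 400 + 300 = 7400
step 3: join C via nl
    card(P join C) = 3000*50/(10) = 15000
    cost = 7400 + 3000*50 = 157400
step 4: join D via nl_idx
    card(P join D) = 15000*150/(15) = 150000
    cost = 157400 + 15000*8 + 150000 = 427400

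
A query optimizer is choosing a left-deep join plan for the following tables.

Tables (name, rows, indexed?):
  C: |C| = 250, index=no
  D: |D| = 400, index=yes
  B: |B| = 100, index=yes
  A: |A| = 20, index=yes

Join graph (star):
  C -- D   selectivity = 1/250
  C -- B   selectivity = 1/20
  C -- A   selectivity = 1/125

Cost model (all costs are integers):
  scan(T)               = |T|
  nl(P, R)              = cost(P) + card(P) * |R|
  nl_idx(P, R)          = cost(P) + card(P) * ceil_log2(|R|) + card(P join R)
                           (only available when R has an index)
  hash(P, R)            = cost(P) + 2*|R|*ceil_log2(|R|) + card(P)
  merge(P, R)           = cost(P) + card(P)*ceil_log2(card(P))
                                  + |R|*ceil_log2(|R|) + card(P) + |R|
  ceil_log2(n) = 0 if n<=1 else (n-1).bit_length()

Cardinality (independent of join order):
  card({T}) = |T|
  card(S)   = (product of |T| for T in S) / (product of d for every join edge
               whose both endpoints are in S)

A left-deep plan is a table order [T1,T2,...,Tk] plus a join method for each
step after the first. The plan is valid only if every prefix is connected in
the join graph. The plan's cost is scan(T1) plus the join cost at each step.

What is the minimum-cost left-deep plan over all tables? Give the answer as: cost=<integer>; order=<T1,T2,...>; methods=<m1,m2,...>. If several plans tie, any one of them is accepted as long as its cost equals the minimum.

cost=1892; order=C,A,D,B; methods=hash,nl_idx,nl_idx

Selinger DP (subsets sized 1..n):
  {C}: scan cost=250, card=250
  {D}: scan cost=400, card=400
  {B}: scan cost=100, card=100
  {A}: scan cost=20, card=20
  {CD}: card=400; try (D,nl_idx)→2900, (C,hash)→4800, (D,merge)→6500, (C,merge)→6650, (D,hash)→7700, (D,nl)→100250 …(+1); best=2900 via (D,nl_idx)
  {BC}: card=1250; try (B,hash)→1900, (C,merge)→3150, (B,nl_idx)→3250, (B,merge)→3300, (C,hash)→4200, (C,nl)→25100 …(+1); best=1900 via (B,hash)
  {AC}: card=40; try (A,hash)→700, (A,nl_idx)→1540, (C,merge)→2390, (A,merge)→2620, (C,hash)→4040, (C,nl)→5020 …(+1); best=700 via (A,hash)
  {BCD}: card=2000; try (B,hash)→4700, (B,merge)→7700, (B,nl_idx)→7700, (D,hash)→10350, (D,nl_idx)→15150, (D,merge)→20900 …(+2); best=4700 via (B,hash)
  {ACD}: card=64; try (D,nl_idx)→1124, (A,hash)→3500, (A,nl_idx)→4964, (D,merge)→4980, (A,merge)→7020, (D,hash)→7940 …(+2); best=1124 via (D,nl_idx)
  {ABC}: card=200; try (B,nl_idx)→1180, (B,merge)→1780, (B,hash)→2140, (A,hash)→3350, (B,nl)→4700, (A,nl_idx)→8350 …(+2); best=1180 via (B,nl_idx)
  {ABCD}: card=320; try (B,nl_idx)→1892, (B,merge)→2372, (B,hash)→2588, (D,nl_idx)→3300, (A,hash)→6900, (D,merge)→6980 …(+6); best=1892 via (B,nl_idx)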